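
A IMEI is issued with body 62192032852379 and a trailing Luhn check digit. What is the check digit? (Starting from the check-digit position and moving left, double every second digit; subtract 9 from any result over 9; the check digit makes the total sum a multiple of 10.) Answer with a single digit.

Partial digits right→left: 9 7 3 2 5 8 2 3 0 2 9 1 2 6
Double every second digit counting from the check-digit position (so the 1st, 3rd, 5th, ... of the partial from the right).
  doubled (with −9 where >9): 9 6 1 4 0 9 4 → sum 33
  kept as-is: 7 2 8 3 2 1 6 → sum 29
Total = 33 + 29 = 62.
Check digit = (10 − (62 mod 10)) mod 10 = 8.

8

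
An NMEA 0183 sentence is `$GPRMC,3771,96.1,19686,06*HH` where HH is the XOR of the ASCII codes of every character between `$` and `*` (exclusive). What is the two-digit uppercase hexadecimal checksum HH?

XOR the ASCII codes of the payload characters:
  'G' = 0x47 → acc = 0x47
  'P' = 0x50 → acc = 0x17
  'R' = 0x52 → acc = 0x45
  'M' = 0x4D → acc = 0x08
  'C' = 0x43 → acc = 0x4B
  ',' = 0x2C → acc = 0x67
  '3' = 0x33 → acc = 0x54
  '7' = 0x37 → acc = 0x63
  '7' = 0x37 → acc = 0x54
  '1' = 0x31 → acc = 0x65
  ',' = 0x2C → acc = 0x49
  '9' = 0x39 → acc = 0x70
  '6' = 0x36 → acc = 0x46
  '.' = 0x2E → acc = 0x68
  '1' = 0x31 → acc = 0x59
  ',' = 0x2C → acc = 0x75
  '1' = 0x31 → acc = 0x44
  '9' = 0x39 → acc = 0x7D
  '6' = 0x36 → acc = 0x4B
  '8' = 0x38 → acc = 0x73
  '6' = 0x36 → acc = 0x45
  ',' = 0x2C → acc = 0x69
  '0' = 0x30 → acc = 0x59
  '6' = 0x36 → acc = 0x6F
Checksum = 0x6F.

6F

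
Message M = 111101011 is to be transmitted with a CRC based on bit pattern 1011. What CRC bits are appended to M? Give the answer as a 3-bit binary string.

Append 3 zeros: 111101011000. Divide by 1011 (XOR where the leading bit is 1):
  pos 0: 1111 XOR 1011 = 0100
  pos 1: 1000 XOR 1011 = 0011
  pos 3: 1110 XOR 1011 = 0101
  pos 4: 1011 XOR 1011 = 0000
  pos 8: 1000 XOR 1011 = 0011
Remainder (last 3 bits) = 011. This is the CRC / FCS.

011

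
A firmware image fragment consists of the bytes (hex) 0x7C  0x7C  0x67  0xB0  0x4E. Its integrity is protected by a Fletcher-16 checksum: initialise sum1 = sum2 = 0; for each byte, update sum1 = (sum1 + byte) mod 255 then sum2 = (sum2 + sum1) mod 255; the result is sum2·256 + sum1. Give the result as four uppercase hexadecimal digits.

465F

Running sums (mod 255):
  after byte 0 (0x7C): sum1=124, sum2=124
  after byte 1 (0x7C): sum1=248, sum2=117
  after byte 2 (0x67): sum1=96, sum2=213
  after byte 3 (0xB0): sum1=17, sum2=230
  after byte 4 (0x4E): sum1=95, sum2=70
Checksum = sum2·256 + sum1 = 70·256 + 95 = 18015 = 0x465F.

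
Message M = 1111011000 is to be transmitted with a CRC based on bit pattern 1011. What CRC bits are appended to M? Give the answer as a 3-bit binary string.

010

Append 3 zeros: 1111011000000. Divide by 1011 (XOR where the leading bit is 1):
  pos 0: 1111 XOR 1011 = 0100
  pos 1: 1000 XOR 1011 = 0011
  pos 3: 1111 XOR 1011 = 0100
  pos 4: 1000 XOR 1011 = 0011
  pos 6: 1100 XOR 1011 = 0111
  pos 7: 1110 XOR 1011 = 0101
  pos 8: 1010 XOR 1011 = 0001
Remainder (last 3 bits) = 010. This is the CRC / FCS.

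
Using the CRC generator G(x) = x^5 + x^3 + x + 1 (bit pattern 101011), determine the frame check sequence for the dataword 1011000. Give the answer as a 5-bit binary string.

11111

Append 5 zeros: 101100000000. Divide by 101011 (XOR where the leading bit is 1):
  pos 0: 101100 XOR 101011 = 000111
  pos 3: 111000 XOR 101011 = 010011
  pos 4: 100110 XOR 101011 = 001101
  pos 6: 110100 XOR 101011 = 011111
Remainder (last 5 bits) = 11111. This is the CRC / FCS.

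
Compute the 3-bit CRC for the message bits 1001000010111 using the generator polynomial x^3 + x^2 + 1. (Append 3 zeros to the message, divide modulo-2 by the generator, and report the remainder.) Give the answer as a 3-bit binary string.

001

Append 3 zeros: 1001000010111000. Divide by 1101 (XOR where the leading bit is 1):
  pos 0: 1001 XOR 1101 = 0100
  pos 1: 1000 XOR 1101 = 0101
  pos 2: 1010 XOR 1101 = 0111
  pos 3: 1110 XOR 1101 = 0011
  pos 5: 1101 XOR 1101 = 0000
  pos 10: 1110 XOR 1101 = 0011
  pos 12: 1100 XOR 1101 = 0001
Remainder (last 3 bits) = 001. This is the CRC / FCS.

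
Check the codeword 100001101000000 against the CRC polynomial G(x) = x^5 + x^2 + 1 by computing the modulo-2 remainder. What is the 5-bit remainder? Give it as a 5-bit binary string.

Modulo-2 division of 100001101000000 by 100101:
  pos 0: 100001 XOR 100101 = 000100
  pos 3: 100101 XOR 100101 = 000000
Remainder = 00000 (zero — the frame passes the CRC check).

00000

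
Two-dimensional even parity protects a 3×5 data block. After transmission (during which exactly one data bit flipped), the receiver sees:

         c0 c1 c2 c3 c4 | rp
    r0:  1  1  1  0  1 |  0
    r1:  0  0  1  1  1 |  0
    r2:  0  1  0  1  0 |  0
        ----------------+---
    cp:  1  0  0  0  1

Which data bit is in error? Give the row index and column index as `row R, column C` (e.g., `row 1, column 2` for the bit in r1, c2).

Recompute each row's even parity and compare to rp:
  r0: data parity 0, sent rp 0 → ok
  r1: data parity 1, sent rp 0 → mismatch
  r2: data parity 0, sent rp 0 → ok
Recompute each column's even parity and compare to cp:
  c0: data parity 1, sent cp 1 → ok
  c1: data parity 0, sent cp 0 → ok
  c2: data parity 0, sent cp 0 → ok
  c3: data parity 0, sent cp 0 → ok
  c4: data parity 0, sent cp 1 → mismatch
Exactly one row (r1) and one column (c4) fail → the flipped bit is at their intersection.

row 1, column 4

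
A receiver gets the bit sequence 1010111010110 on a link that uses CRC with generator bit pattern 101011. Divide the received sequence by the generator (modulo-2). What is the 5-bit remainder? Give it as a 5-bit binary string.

00000

Modulo-2 division of 1010111010110 by 101011:
  pos 0: 101011 XOR 101011 = 000000
  pos 6: 101011 XOR 101011 = 000000
Remainder = 00000 (zero — the frame passes the CRC check).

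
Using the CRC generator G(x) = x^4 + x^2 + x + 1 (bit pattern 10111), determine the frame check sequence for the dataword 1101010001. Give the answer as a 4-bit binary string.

1000

Append 4 zeros: 11010100010000. Divide by 10111 (XOR where the leading bit is 1):
  pos 0: 11010 XOR 10111 = 01101
  pos 1: 11011 XOR 10111 = 01100
  pos 2: 11000 XOR 10111 = 01111
  pos 3: 11110 XOR 10111 = 01001
  pos 4: 10010 XOR 10111 = 00101
  pos 6: 10110 XOR 10111 = 00001
Remainder (last 4 bits) = 1000. This is the CRC / FCS.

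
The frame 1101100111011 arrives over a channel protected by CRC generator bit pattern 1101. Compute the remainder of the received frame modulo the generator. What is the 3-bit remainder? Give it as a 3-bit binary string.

Modulo-2 division of 1101100111011 by 1101:
  pos 0: 1101 XOR 1101 = 0000
  pos 4: 1001 XOR 1101 = 0100
  pos 5: 1001 XOR 1101 = 0100
  pos 6: 1001 XOR 1101 = 0100
  pos 7: 1000 XOR 1101 = 0101
  pos 8: 1011 XOR 1101 = 0110
  pos 9: 1101 XOR 1101 = 0000
Remainder = 000 (zero — the frame passes the CRC check).

000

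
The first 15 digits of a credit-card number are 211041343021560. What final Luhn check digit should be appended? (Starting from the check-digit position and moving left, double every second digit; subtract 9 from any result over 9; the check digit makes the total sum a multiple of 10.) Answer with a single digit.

Partial digits right→left: 0 6 5 1 2 0 3 4 3 1 4 0 1 1 2
Double every second digit counting from the check-digit position (so the 1st, 3rd, 5th, ... of the partial from the right).
  doubled (with −9 where >9): 0 1 4 6 6 8 2 4 → sum 31
  kept as-is: 6 1 0 4 1 0 1 → sum 13
Total = 31 + 13 = 44.
Check digit = (10 − (44 mod 10)) mod 10 = 6.

6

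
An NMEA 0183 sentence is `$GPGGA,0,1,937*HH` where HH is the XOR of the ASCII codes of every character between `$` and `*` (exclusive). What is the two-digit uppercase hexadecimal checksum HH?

46

XOR the ASCII codes of the payload characters:
  'G' = 0x47 → acc = 0x47
  'P' = 0x50 → acc = 0x17
  'G' = 0x47 → acc = 0x50
  'G' = 0x47 → acc = 0x17
  'A' = 0x41 → acc = 0x56
  ',' = 0x2C → acc = 0x7A
  '0' = 0x30 → acc = 0x4A
  ',' = 0x2C → acc = 0x66
  '1' = 0x31 → acc = 0x57
  ',' = 0x2C → acc = 0x7B
  '9' = 0x39 → acc = 0x42
  '3' = 0x33 → acc = 0x71
  '7' = 0x37 → acc = 0x46
Checksum = 0x46.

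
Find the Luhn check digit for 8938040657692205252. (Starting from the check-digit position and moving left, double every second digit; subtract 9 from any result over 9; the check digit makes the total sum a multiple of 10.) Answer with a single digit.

6

Partial digits right→left: 2 5 2 5 0 2 2 9 6 7 5 6 0 4 0 8 3 9 8
Double every second digit counting from the check-digit position (so the 1st, 3rd, 5th, ... of the partial from the right).
  doubled (with −9 where >9): 4 4 0 4 3 1 0 0 6 7 → sum 29
  kept as-is: 5 5 2 9 7 6 4 8 9 → sum 55
Total = 29 + 55 = 84.
Check digit = (10 − (84 mod 10)) mod 10 = 6.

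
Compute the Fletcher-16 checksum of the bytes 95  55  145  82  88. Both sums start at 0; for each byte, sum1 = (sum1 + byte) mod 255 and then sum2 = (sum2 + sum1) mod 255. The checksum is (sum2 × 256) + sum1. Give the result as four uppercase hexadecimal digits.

Running sums (mod 255):
  after byte 0 (95): sum1=95, sum2=95
  after byte 1 (55): sum1=150, sum2=245
  after byte 2 (145): sum1=40, sum2=30
  after byte 3 (82): sum1=122, sum2=152
  after byte 4 (88): sum1=210, sum2=107
Checksum = sum2·256 + sum1 = 107·256 + 210 = 27602 = 0x6BD2.

6BD2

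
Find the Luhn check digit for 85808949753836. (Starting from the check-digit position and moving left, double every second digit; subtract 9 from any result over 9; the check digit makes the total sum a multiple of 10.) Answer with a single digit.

9

Partial digits right→left: 6 3 8 3 5 7 9 4 9 8 0 8 5 8
Double every second digit counting from the check-digit position (so the 1st, 3rd, 5th, ... of the partial from the right).
  doubled (with −9 where >9): 3 7 1 9 9 0 1 → sum 30
  kept as-is: 3 3 7 4 8 8 8 → sum 41
Total = 30 + 41 = 71.
Check digit = (10 − (71 mod 10)) mod 10 = 9.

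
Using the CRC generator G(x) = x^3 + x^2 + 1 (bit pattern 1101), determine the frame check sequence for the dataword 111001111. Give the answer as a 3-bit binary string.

Append 3 zeros: 111001111000. Divide by 1101 (XOR where the leading bit is 1):
  pos 0: 1110 XOR 1101 = 0011
  pos 2: 1101 XOR 1101 = 0000
  pos 6: 1110 XOR 1101 = 0011
  pos 8: 1100 XOR 1101 = 0001
Remainder (last 3 bits) = 001. This is the CRC / FCS.

001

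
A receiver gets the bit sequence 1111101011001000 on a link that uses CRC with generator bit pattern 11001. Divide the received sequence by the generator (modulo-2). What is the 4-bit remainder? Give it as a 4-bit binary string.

0000

Modulo-2 division of 1111101011001000 by 11001:
  pos 0: 11111 XOR 11001 = 00110
  pos 2: 11001 XOR 11001 = 00000
  pos 8: 11001 XOR 11001 = 00000
Remainder = 0000 (zero — the frame passes the CRC check).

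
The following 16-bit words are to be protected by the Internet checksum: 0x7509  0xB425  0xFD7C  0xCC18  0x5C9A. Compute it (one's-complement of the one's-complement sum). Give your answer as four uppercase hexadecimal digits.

One's-complement addition (fold any carry out of bit 15 back into bit 0):
  0x7509 + 0xB425 = 0x1292E → wrap carry → 0x292F
  0x292F + 0xFD7C = 0x126AB → wrap carry → 0x26AC
  0x26AC + 0xCC18 = 0x0F2C4
  0xF2C4 + 0x5C9A = 0x14F5E → wrap carry → 0x4F5F
One's-complement sum = 0x4F5F.
Checksum = ~0x4F5F & 0xFFFF = 0xB0A0.

B0A0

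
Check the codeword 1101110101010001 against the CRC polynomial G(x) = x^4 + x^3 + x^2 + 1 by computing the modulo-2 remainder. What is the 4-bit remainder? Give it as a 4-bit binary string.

Modulo-2 division of 1101110101010001 by 11101:
  pos 0: 11011 XOR 11101 = 00110
  pos 2: 11010 XOR 11101 = 00111
  pos 4: 11110 XOR 11101 = 00011
  pos 7: 11101 XOR 11101 = 00000
Remainder = 0001 (nonzero — an error is detected).

0001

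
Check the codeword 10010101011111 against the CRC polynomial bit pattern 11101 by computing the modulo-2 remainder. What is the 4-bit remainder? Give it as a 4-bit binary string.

Modulo-2 division of 10010101011111 by 11101:
  pos 0: 10010 XOR 11101 = 01111
  pos 1: 11111 XOR 11101 = 00010
  pos 4: 10010 XOR 11101 = 01111
  pos 5: 11111 XOR 11101 = 00010
  pos 8: 10111 XOR 11101 = 01010
  pos 9: 10101 XOR 11101 = 01000
Remainder = 1000 (nonzero — an error is detected).

1000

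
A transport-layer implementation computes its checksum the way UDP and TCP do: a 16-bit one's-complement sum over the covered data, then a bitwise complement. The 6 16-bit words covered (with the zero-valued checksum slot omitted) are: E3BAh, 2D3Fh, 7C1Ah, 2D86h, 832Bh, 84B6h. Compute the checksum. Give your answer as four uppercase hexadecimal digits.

One's-complement addition (fold any carry out of bit 15 back into bit 0):
  0xE3BA + 0x2D3F = 0x110F9 → wrap carry → 0x10FA
  0x10FA + 0x7C1A = 0x08D14
  0x8D14 + 0x2D86 = 0x0BA9A
  0xBA9A + 0x832B = 0x13DC5 → wrap carry → 0x3DC6
  0x3DC6 + 0x84B6 = 0x0C27C
One's-complement sum = 0xC27C.
Checksum = ~0xC27C & 0xFFFF = 0x3D83.

3D83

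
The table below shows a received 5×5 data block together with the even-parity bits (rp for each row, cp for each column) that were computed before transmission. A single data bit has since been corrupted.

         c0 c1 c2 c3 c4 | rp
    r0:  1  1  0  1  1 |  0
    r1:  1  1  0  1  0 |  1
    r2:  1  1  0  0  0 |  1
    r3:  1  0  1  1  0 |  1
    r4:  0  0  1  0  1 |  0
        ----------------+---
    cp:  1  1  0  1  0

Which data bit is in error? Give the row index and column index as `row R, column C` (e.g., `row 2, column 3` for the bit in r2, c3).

row 2, column 0

Recompute each row's even parity and compare to rp:
  r0: data parity 0, sent rp 0 → ok
  r1: data parity 1, sent rp 1 → ok
  r2: data parity 0, sent rp 1 → mismatch
  r3: data parity 1, sent rp 1 → ok
  r4: data parity 0, sent rp 0 → ok
Recompute each column's even parity and compare to cp:
  c0: data parity 0, sent cp 1 → mismatch
  c1: data parity 1, sent cp 1 → ok
  c2: data parity 0, sent cp 0 → ok
  c3: data parity 1, sent cp 1 → ok
  c4: data parity 0, sent cp 0 → ok
Exactly one row (r2) and one column (c0) fail → the flipped bit is at their intersection.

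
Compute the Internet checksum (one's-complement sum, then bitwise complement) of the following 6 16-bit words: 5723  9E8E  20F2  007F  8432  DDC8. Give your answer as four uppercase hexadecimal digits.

One's-complement addition (fold any carry out of bit 15 back into bit 0):
  0x5723 + 0x9E8E = 0x0F5B1
  0xF5B1 + 0x20F2 = 0x116A3 → wrap carry → 0x16A4
  0x16A4 + 0x007F = 0x01723
  0x1723 + 0x8432 = 0x09B55
  0x9B55 + 0xDDC8 = 0x1791D → wrap carry → 0x791E
One's-complement sum = 0x791E.
Checksum = ~0x791E & 0xFFFF = 0x86E1.

86E1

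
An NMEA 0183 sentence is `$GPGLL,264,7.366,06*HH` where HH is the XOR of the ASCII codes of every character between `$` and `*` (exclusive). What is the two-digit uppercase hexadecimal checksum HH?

XOR the ASCII codes of the payload characters:
  'G' = 0x47 → acc = 0x47
  'P' = 0x50 → acc = 0x17
  'G' = 0x47 → acc = 0x50
  'L' = 0x4C → acc = 0x1C
  'L' = 0x4C → acc = 0x50
  ',' = 0x2C → acc = 0x7C
  '2' = 0x32 → acc = 0x4E
  '6' = 0x36 → acc = 0x78
  '4' = 0x34 → acc = 0x4C
  ',' = 0x2C → acc = 0x60
  '7' = 0x37 → acc = 0x57
  '.' = 0x2E → acc = 0x79
  '3' = 0x33 → acc = 0x4A
  '6' = 0x36 → acc = 0x7C
  '6' = 0x36 → acc = 0x4A
  ',' = 0x2C → acc = 0x66
  '0' = 0x30 → acc = 0x56
  '6' = 0x36 → acc = 0x60
Checksum = 0x60.

60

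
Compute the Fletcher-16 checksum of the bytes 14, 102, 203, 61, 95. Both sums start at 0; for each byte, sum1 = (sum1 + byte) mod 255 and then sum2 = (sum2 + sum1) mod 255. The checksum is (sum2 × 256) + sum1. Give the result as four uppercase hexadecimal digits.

1DDC

Running sums (mod 255):
  after byte 0 (14): sum1=14, sum2=14
  after byte 1 (102): sum1=116, sum2=130
  after byte 2 (203): sum1=64, sum2=194
  after byte 3 (61): sum1=125, sum2=64
  after byte 4 (95): sum1=220, sum2=29
Checksum = sum2·256 + sum1 = 29·256 + 220 = 7644 = 0x1DDC.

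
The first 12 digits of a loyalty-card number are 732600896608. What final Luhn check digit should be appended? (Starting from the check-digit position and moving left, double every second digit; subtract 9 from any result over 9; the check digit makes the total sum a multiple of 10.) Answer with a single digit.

Partial digits right→left: 8 0 6 6 9 8 0 0 6 2 3 7
Double every second digit counting from the check-digit position (so the 1st, 3rd, 5th, ... of the partial from the right).
  doubled (with −9 where >9): 7 3 9 0 3 6 → sum 28
  kept as-is: 0 6 8 0 2 7 → sum 23
Total = 28 + 23 = 51.
Check digit = (10 − (51 mod 10)) mod 10 = 9.

9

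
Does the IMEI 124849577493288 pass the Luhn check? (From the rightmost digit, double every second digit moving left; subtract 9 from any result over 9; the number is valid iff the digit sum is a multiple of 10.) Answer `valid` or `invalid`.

invalid

From the right, keep odd positions and double even positions (subtract 9 from any doubled value over 9):
  doubled (positions 2,4,...): 7 6 8 5 9 7 4 → sum 46
  kept (positions 1,3,...): 8 2 9 7 5 4 4 1 → sum 40
Total = 86.
86 mod 10 = 6, so the number is invalid.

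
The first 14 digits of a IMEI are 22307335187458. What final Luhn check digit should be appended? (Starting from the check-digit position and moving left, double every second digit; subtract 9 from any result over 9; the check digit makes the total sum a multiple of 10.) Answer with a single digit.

9

Partial digits right→left: 8 5 4 7 8 1 5 3 3 7 0 3 2 2
Double every second digit counting from the check-digit position (so the 1st, 3rd, 5th, ... of the partial from the right).
  doubled (with −9 where >9): 7 8 7 1 6 0 4 → sum 33
  kept as-is: 5 7 1 3 7 3 2 → sum 28
Total = 33 + 28 = 61.
Check digit = (10 − (61 mod 10)) mod 10 = 9.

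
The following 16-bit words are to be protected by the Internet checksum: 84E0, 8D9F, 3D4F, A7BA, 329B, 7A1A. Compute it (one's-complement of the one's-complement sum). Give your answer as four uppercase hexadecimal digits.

5BC0

One's-complement addition (fold any carry out of bit 15 back into bit 0):
  0x84E0 + 0x8D9F = 0x1127F → wrap carry → 0x1280
  0x1280 + 0x3D4F = 0x04FCF
  0x4FCF + 0xA7BA = 0x0F789
  0xF789 + 0x329B = 0x12A24 → wrap carry → 0x2A25
  0x2A25 + 0x7A1A = 0x0A43F
One's-complement sum = 0xA43F.
Checksum = ~0xA43F & 0xFFFF = 0x5BC0.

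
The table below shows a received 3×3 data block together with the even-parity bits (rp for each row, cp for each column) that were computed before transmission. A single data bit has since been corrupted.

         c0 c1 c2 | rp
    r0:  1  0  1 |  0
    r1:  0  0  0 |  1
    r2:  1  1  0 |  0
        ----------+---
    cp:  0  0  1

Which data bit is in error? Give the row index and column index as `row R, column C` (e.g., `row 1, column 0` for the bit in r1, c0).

row 1, column 1

Recompute each row's even parity and compare to rp:
  r0: data parity 0, sent rp 0 → ok
  r1: data parity 0, sent rp 1 → mismatch
  r2: data parity 0, sent rp 0 → ok
Recompute each column's even parity and compare to cp:
  c0: data parity 0, sent cp 0 → ok
  c1: data parity 1, sent cp 0 → mismatch
  c2: data parity 1, sent cp 1 → ok
Exactly one row (r1) and one column (c1) fail → the flipped bit is at their intersection.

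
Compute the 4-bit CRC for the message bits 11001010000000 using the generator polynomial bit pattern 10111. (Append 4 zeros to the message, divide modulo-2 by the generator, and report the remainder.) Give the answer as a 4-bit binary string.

0000

Append 4 zeros: 110010100000000000. Divide by 10111 (XOR where the leading bit is 1):
  pos 0: 11001 XOR 10111 = 01110
  pos 1: 11100 XOR 10111 = 01011
  pos 2: 10111 XOR 10111 = 00000
Remainder (last 4 bits) = 0000. This is the CRC / FCS.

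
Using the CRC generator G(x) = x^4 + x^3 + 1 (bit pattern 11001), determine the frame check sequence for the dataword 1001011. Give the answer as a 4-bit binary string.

Append 4 zeros: 10010110000. Divide by 11001 (XOR where the leading bit is 1):
  pos 0: 10010 XOR 11001 = 01011
  pos 1: 10111 XOR 11001 = 01110
  pos 2: 11101 XOR 11001 = 00100
  pos 4: 10000 XOR 11001 = 01001
  pos 5: 10010 XOR 11001 = 01011
  pos 6: 10110 XOR 11001 = 01111
Remainder (last 4 bits) = 1111. This is the CRC / FCS.

1111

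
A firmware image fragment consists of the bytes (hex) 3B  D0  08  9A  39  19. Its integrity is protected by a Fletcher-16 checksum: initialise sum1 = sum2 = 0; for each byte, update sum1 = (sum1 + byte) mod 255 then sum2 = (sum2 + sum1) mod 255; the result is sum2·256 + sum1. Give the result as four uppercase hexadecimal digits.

Running sums (mod 255):
  after byte 0 (3B): sum1=59, sum2=59
  after byte 1 (D0): sum1=12, sum2=71
  after byte 2 (08): sum1=20, sum2=91
  after byte 3 (9A): sum1=174, sum2=10
  after byte 4 (39): sum1=231, sum2=241
  after byte 5 (19): sum1=1, sum2=242
Checksum = sum2·256 + sum1 = 242·256 + 1 = 61953 = 0xF201.

F201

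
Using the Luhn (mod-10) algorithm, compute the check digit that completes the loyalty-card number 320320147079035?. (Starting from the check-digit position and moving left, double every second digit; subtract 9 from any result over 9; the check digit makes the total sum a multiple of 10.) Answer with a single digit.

Partial digits right→left: 5 3 0 9 7 0 7 4 1 0 2 3 0 2 3
Double every second digit counting from the check-digit position (so the 1st, 3rd, 5th, ... of the partial from the right).
  doubled (with −9 where >9): 1 0 5 5 2 4 0 6 → sum 23
  kept as-is: 3 9 0 4 0 3 2 → sum 21
Total = 23 + 21 = 44.
Check digit = (10 − (44 mod 10)) mod 10 = 6.

6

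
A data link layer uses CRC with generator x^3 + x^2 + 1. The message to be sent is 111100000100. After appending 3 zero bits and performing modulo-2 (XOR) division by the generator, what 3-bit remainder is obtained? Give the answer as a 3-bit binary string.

000

Append 3 zeros: 111100000100000. Divide by 1101 (XOR where the leading bit is 1):
  pos 0: 1111 XOR 1101 = 0010
  pos 2: 1000 XOR 1101 = 0101
  pos 3: 1010 XOR 1101 = 0111
  pos 4: 1110 XOR 1101 = 0011
  pos 6: 1101 XOR 1101 = 0000
Remainder (last 3 bits) = 000. This is the CRC / FCS.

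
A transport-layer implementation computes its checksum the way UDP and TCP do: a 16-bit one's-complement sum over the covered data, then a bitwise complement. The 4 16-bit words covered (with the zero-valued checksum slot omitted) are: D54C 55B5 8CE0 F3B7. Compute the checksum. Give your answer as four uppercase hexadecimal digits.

One's-complement addition (fold any carry out of bit 15 back into bit 0):
  0xD54C + 0x55B5 = 0x12B01 → wrap carry → 0x2B02
  0x2B02 + 0x8CE0 = 0x0B7E2
  0xB7E2 + 0xF3B7 = 0x1AB99 → wrap carry → 0xAB9A
One's-complement sum = 0xAB9A.
Checksum = ~0xAB9A & 0xFFFF = 0x5465.

5465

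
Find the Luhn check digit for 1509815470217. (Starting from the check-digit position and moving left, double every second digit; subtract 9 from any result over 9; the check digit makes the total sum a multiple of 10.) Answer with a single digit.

Partial digits right→left: 7 1 2 0 7 4 5 1 8 9 0 5 1
Double every second digit counting from the check-digit position (so the 1st, 3rd, 5th, ... of the partial from the right).
  doubled (with −9 where >9): 5 4 5 1 7 0 2 → sum 24
  kept as-is: 1 0 4 1 9 5 → sum 20
Total = 24 + 20 = 44.
Check digit = (10 − (44 mod 10)) mod 10 = 6.

6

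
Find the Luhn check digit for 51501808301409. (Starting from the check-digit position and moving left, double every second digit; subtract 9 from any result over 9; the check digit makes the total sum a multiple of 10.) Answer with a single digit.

Partial digits right→left: 9 0 4 1 0 3 8 0 8 1 0 5 1 5
Double every second digit counting from the check-digit position (so the 1st, 3rd, 5th, ... of the partial from the right).
  doubled (with −9 where >9): 9 8 0 7 7 0 2 → sum 33
  kept as-is: 0 1 3 0 1 5 5 → sum 15
Total = 33 + 15 = 48.
Check digit = (10 − (48 mod 10)) mod 10 = 2.

2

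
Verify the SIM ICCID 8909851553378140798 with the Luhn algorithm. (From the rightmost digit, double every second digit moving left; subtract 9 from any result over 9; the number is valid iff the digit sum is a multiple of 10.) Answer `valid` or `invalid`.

invalid

From the right, keep odd positions and double even positions (subtract 9 from any doubled value over 9):
  doubled (positions 2,4,...): 9 0 2 5 6 1 1 9 9 → sum 42
  kept (positions 1,3,...): 8 7 4 8 3 5 1 8 0 8 → sum 52
Total = 94.
94 mod 10 = 4, so the number is invalid.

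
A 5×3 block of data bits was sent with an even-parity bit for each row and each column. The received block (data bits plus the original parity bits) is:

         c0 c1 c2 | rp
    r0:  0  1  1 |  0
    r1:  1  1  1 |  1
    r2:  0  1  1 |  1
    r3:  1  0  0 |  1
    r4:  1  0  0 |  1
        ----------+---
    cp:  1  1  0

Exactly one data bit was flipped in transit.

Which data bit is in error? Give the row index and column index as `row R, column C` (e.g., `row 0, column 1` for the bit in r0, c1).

Recompute each row's even parity and compare to rp:
  r0: data parity 0, sent rp 0 → ok
  r1: data parity 1, sent rp 1 → ok
  r2: data parity 0, sent rp 1 → mismatch
  r3: data parity 1, sent rp 1 → ok
  r4: data parity 1, sent rp 1 → ok
Recompute each column's even parity and compare to cp:
  c0: data parity 1, sent cp 1 → ok
  c1: data parity 1, sent cp 1 → ok
  c2: data parity 1, sent cp 0 → mismatch
Exactly one row (r2) and one column (c2) fail → the flipped bit is at their intersection.

row 2, column 2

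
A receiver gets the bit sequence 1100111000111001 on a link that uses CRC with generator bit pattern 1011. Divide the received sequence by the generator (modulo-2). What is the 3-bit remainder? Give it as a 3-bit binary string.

Modulo-2 division of 1100111000111001 by 1011:
  pos 0: 1100 XOR 1011 = 0111
  pos 1: 1111 XOR 1011 = 0100
  pos 2: 1001 XOR 1011 = 0010
  pos 4: 1010 XOR 1011 = 0001
  pos 7: 1001 XOR 1011 = 0010
  pos 9: 1011 XOR 1011 = 0000
Remainder = 001 (nonzero — an error is detected).

001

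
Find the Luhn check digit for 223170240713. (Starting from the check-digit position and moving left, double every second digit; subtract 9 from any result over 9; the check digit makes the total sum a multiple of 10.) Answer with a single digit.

Partial digits right→left: 3 1 7 0 4 2 0 7 1 3 2 2
Double every second digit counting from the check-digit position (so the 1st, 3rd, 5th, ... of the partial from the right).
  doubled (with −9 where >9): 6 5 8 0 2 4 → sum 25
  kept as-is: 1 0 2 7 3 2 → sum 15
Total = 25 + 15 = 40.
Check digit = (10 − (40 mod 10)) mod 10 = 0.

0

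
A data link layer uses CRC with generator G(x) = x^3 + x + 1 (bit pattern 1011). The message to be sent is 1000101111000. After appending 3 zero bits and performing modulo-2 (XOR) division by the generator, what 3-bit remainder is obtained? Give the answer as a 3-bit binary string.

Append 3 zeros: 1000101111000000. Divide by 1011 (XOR where the leading bit is 1):
  pos 0: 1000 XOR 1011 = 0011
  pos 2: 1110 XOR 1011 = 0101
  pos 3: 1011 XOR 1011 = 0000
  pos 7: 1110 XOR 1011 = 0101
  pos 8: 1010 XOR 1011 = 0001
  pos 11: 1000 XOR 1011 = 0011
Remainder (last 3 bits) = 110. This is the CRC / FCS.

110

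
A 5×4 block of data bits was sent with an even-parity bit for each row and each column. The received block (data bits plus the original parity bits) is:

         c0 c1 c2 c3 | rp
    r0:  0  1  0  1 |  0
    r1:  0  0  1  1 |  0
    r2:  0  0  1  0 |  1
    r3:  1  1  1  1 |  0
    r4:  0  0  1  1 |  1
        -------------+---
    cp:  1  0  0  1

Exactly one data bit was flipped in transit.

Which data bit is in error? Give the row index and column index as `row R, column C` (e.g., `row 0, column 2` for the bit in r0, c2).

Recompute each row's even parity and compare to rp:
  r0: data parity 0, sent rp 0 → ok
  r1: data parity 0, sent rp 0 → ok
  r2: data parity 1, sent rp 1 → ok
  r3: data parity 0, sent rp 0 → ok
  r4: data parity 0, sent rp 1 → mismatch
Recompute each column's even parity and compare to cp:
  c0: data parity 1, sent cp 1 → ok
  c1: data parity 0, sent cp 0 → ok
  c2: data parity 0, sent cp 0 → ok
  c3: data parity 0, sent cp 1 → mismatch
Exactly one row (r4) and one column (c3) fail → the flipped bit is at their intersection.

row 4, column 3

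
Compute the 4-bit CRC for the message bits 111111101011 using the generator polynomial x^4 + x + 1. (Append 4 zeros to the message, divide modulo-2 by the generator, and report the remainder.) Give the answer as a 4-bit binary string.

Append 4 zeros: 1111111010110000. Divide by 10011 (XOR where the leading bit is 1):
  pos 0: 11111 XOR 10011 = 01100
  pos 1: 11001 XOR 10011 = 01010
  pos 2: 10101 XOR 10011 = 00110
  pos 4: 11001 XOR 10011 = 01010
  pos 5: 10100 XOR 10011 = 00111
  pos 7: 11111 XOR 10011 = 01100
  pos 8: 11000 XOR 10011 = 01011
  pos 9: 10110 XOR 10011 = 00101
  pos 11: 10100 XOR 10011 = 00111
Remainder (last 4 bits) = 0111. This is the CRC / FCS.

0111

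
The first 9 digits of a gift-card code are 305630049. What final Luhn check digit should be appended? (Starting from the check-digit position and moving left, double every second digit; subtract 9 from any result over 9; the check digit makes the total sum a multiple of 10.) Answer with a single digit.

8

Partial digits right→left: 9 4 0 0 3 6 5 0 3
Double every second digit counting from the check-digit position (so the 1st, 3rd, 5th, ... of the partial from the right).
  doubled (with −9 where >9): 9 0 6 1 6 → sum 22
  kept as-is: 4 0 6 0 → sum 10
Total = 22 + 10 = 32.
Check digit = (10 − (32 mod 10)) mod 10 = 8.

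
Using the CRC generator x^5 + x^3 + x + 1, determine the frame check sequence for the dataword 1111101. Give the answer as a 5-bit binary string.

00000

Append 5 zeros: 111110100000. Divide by 101011 (XOR where the leading bit is 1):
  pos 0: 111110 XOR 101011 = 010101
  pos 1: 101011 XOR 101011 = 000000
Remainder (last 5 bits) = 00000. This is the CRC / FCS.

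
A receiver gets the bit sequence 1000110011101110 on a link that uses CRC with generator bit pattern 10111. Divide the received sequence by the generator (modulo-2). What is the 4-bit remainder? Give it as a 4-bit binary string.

Modulo-2 division of 1000110011101110 by 10111:
  pos 0: 10001 XOR 10111 = 00110
  pos 2: 11010 XOR 10111 = 01101
  pos 3: 11010 XOR 10111 = 01101
  pos 4: 11011 XOR 10111 = 01100
  pos 5: 11001 XOR 10111 = 01110
  pos 6: 11101 XOR 10111 = 01010
  pos 7: 10100 XOR 10111 = 00011
  pos 10: 11111 XOR 10111 = 01000
  pos 11: 10000 XOR 10111 = 00111
Remainder = 0111 (nonzero — an error is detected).

0111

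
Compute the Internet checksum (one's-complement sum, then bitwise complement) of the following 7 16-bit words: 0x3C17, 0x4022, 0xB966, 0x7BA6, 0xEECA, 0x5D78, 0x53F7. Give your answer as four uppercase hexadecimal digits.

AE7E

One's-complement addition (fold any carry out of bit 15 back into bit 0):
  0x3C17 + 0x4022 = 0x07C39
  0x7C39 + 0xB966 = 0x1359F → wrap carry → 0x35A0
  0x35A0 + 0x7BA6 = 0x0B146
  0xB146 + 0xEECA = 0x1A010 → wrap carry → 0xA011
  0xA011 + 0x5D78 = 0x0FD89
  0xFD89 + 0x53F7 = 0x15180 → wrap carry → 0x5181
One's-complement sum = 0x5181.
Checksum = ~0x5181 & 0xFFFF = 0xAE7E.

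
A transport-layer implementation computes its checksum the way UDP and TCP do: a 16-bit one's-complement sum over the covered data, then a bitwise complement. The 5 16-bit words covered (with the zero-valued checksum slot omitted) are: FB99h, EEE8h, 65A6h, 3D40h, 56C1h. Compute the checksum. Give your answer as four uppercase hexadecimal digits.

One's-complement addition (fold any carry out of bit 15 back into bit 0):
  0xFB99 + 0xEEE8 = 0x1EA81 → wrap carry → 0xEA82
  0xEA82 + 0x65A6 = 0x15028 → wrap carry → 0x5029
  0x5029 + 0x3D40 = 0x08D69
  0x8D69 + 0x56C1 = 0x0E42A
One's-complement sum = 0xE42A.
Checksum = ~0xE42A & 0xFFFF = 0x1BD5.

1BD5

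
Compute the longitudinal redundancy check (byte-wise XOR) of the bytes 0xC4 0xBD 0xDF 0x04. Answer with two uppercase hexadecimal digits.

A2

XOR the bytes together:
  start with 0xC4
  0xC4 ⊕ 0xBD = 0x79
  0x79 ⊕ 0xDF = 0xA6
  0xA6 ⊕ 0x04 = 0xA2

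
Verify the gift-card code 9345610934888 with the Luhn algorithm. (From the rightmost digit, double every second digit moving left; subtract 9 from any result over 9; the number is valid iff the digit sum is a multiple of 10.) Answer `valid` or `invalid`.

From the right, keep odd positions and double even positions (subtract 9 from any doubled value over 9):
  doubled (positions 2,4,...): 7 8 9 2 1 6 → sum 33
  kept (positions 1,3,...): 8 8 3 0 6 4 9 → sum 38
Total = 71.
71 mod 10 = 1, so the number is invalid.

invalid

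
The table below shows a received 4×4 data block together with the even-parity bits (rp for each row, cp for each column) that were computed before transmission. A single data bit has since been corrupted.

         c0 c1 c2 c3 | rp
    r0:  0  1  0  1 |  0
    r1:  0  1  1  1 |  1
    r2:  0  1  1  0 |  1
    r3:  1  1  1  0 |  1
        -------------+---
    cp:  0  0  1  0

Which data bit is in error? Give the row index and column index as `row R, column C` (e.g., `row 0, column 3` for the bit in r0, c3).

Recompute each row's even parity and compare to rp:
  r0: data parity 0, sent rp 0 → ok
  r1: data parity 1, sent rp 1 → ok
  r2: data parity 0, sent rp 1 → mismatch
  r3: data parity 1, sent rp 1 → ok
Recompute each column's even parity and compare to cp:
  c0: data parity 1, sent cp 0 → mismatch
  c1: data parity 0, sent cp 0 → ok
  c2: data parity 1, sent cp 1 → ok
  c3: data parity 0, sent cp 0 → ok
Exactly one row (r2) and one column (c0) fail → the flipped bit is at their intersection.

row 2, column 0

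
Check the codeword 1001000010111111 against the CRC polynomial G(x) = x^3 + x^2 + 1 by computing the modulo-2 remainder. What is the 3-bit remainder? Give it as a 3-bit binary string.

110

Modulo-2 division of 1001000010111111 by 1101:
  pos 0: 1001 XOR 1101 = 0100
  pos 1: 1000 XOR 1101 = 0101
  pos 2: 1010 XOR 1101 = 0111
  pos 3: 1110 XOR 1101 = 0011
  pos 5: 1101 XOR 1101 = 0000
  pos 10: 1111 XOR 1101 = 0010
  pos 12: 1011 XOR 1101 = 0110
Remainder = 110 (nonzero — an error is detected).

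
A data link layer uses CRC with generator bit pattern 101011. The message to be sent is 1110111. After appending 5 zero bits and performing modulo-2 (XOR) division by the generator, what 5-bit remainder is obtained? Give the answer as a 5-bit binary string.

Append 5 zeros: 111011100000. Divide by 101011 (XOR where the leading bit is 1):
  pos 0: 111011 XOR 101011 = 010000
  pos 1: 100001 XOR 101011 = 001010
  pos 3: 101000 XOR 101011 = 000011
Remainder (last 5 bits) = 11000. This is the CRC / FCS.

11000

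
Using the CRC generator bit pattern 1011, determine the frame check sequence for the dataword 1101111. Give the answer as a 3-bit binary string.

Append 3 zeros: 1101111000. Divide by 1011 (XOR where the leading bit is 1):
  pos 0: 1101 XOR 1011 = 0110
  pos 1: 1101 XOR 1011 = 0110
  pos 2: 1101 XOR 1011 = 0110
  pos 3: 1101 XOR 1011 = 0110
  pos 4: 1100 XOR 1011 = 0111
  pos 5: 1110 XOR 1011 = 0101
  pos 6: 1010 XOR 1011 = 0001
Remainder (last 3 bits) = 001. This is the CRC / FCS.

001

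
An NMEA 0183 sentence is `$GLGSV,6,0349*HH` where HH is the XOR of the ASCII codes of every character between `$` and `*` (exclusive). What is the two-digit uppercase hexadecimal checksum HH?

XOR the ASCII codes of the payload characters:
  'G' = 0x47 → acc = 0x47
  'L' = 0x4C → acc = 0x0B
  'G' = 0x47 → acc = 0x4C
  'S' = 0x53 → acc = 0x1F
  'V' = 0x56 → acc = 0x49
  ',' = 0x2C → acc = 0x65
  '6' = 0x36 → acc = 0x53
  ',' = 0x2C → acc = 0x7F
  '0' = 0x30 → acc = 0x4F
  '3' = 0x33 → acc = 0x7C
  '4' = 0x34 → acc = 0x48
  '9' = 0x39 → acc = 0x71
Checksum = 0x71.

71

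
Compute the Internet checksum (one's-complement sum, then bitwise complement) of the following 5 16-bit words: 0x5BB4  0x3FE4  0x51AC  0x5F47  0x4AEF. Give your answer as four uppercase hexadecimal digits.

6884

One's-complement addition (fold any carry out of bit 15 back into bit 0):
  0x5BB4 + 0x3FE4 = 0x09B98
  0x9B98 + 0x51AC = 0x0ED44
  0xED44 + 0x5F47 = 0x14C8B → wrap carry → 0x4C8C
  0x4C8C + 0x4AEF = 0x0977B
One's-complement sum = 0x977B.
Checksum = ~0x977B & 0xFFFF = 0x6884.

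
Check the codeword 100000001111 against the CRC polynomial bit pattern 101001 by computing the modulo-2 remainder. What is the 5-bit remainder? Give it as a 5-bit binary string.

Modulo-2 division of 100000001111 by 101001:
  pos 0: 100000 XOR 101001 = 001001
  pos 2: 100100 XOR 101001 = 001101
  pos 4: 110111 XOR 101001 = 011110
  pos 5: 111101 XOR 101001 = 010100
  pos 6: 101001 XOR 101001 = 000000
Remainder = 00000 (zero — the frame passes the CRC check).

00000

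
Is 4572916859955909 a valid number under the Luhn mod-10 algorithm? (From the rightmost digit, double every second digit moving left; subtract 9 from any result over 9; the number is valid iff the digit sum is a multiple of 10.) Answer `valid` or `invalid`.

invalid

From the right, keep odd positions and double even positions (subtract 9 from any doubled value over 9):
  doubled (positions 2,4,...): 0 1 9 1 3 9 5 8 → sum 36
  kept (positions 1,3,...): 9 9 5 9 8 1 2 5 → sum 48
Total = 84.
84 mod 10 = 4, so the number is invalid.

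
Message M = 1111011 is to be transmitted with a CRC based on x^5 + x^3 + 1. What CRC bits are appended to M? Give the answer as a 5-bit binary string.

Append 5 zeros: 111101100000. Divide by 101001 (XOR where the leading bit is 1):
  pos 0: 111101 XOR 101001 = 010100
  pos 1: 101001 XOR 101001 = 000000
Remainder (last 5 bits) = 00000. This is the CRC / FCS.

00000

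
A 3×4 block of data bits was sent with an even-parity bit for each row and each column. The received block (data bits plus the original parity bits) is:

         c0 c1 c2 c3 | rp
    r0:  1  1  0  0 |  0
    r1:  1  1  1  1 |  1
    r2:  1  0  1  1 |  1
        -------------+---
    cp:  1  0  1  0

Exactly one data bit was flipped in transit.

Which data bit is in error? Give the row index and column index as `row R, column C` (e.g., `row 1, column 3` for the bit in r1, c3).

row 1, column 2

Recompute each row's even parity and compare to rp:
  r0: data parity 0, sent rp 0 → ok
  r1: data parity 0, sent rp 1 → mismatch
  r2: data parity 1, sent rp 1 → ok
Recompute each column's even parity and compare to cp:
  c0: data parity 1, sent cp 1 → ok
  c1: data parity 0, sent cp 0 → ok
  c2: data parity 0, sent cp 1 → mismatch
  c3: data parity 0, sent cp 0 → ok
Exactly one row (r1) and one column (c2) fail → the flipped bit is at their intersection.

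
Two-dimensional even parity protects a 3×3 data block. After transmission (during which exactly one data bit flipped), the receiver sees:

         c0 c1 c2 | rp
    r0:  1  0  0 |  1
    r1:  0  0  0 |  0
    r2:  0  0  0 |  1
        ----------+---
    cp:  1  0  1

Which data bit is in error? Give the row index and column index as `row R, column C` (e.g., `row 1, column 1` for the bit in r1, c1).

Recompute each row's even parity and compare to rp:
  r0: data parity 1, sent rp 1 → ok
  r1: data parity 0, sent rp 0 → ok
  r2: data parity 0, sent rp 1 → mismatch
Recompute each column's even parity and compare to cp:
  c0: data parity 1, sent cp 1 → ok
  c1: data parity 0, sent cp 0 → ok
  c2: data parity 0, sent cp 1 → mismatch
Exactly one row (r2) and one column (c2) fail → the flipped bit is at their intersection.

row 2, column 2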